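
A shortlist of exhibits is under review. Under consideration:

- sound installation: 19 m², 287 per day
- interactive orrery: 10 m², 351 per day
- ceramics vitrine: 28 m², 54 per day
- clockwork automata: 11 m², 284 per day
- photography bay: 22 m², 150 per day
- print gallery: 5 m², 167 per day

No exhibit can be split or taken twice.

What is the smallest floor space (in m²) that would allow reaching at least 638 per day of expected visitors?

Look for the lowest-floor combination reaching 638.
interactive orrery + clockwork automata + print gallery reaches 802 using 26 m².
No combination under 26 m² hits 638.

26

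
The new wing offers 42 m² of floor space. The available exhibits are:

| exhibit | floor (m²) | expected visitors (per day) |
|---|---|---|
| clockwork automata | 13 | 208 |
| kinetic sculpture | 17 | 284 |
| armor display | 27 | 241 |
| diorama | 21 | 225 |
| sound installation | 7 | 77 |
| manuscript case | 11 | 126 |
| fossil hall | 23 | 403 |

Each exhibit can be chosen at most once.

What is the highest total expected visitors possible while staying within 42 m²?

687

Kinetic sculpture + fossil hall uses 40 of the 42 m² and totals 687.
The spare 2 m² is too small for any remaining exhibit, and no exchange beats 687.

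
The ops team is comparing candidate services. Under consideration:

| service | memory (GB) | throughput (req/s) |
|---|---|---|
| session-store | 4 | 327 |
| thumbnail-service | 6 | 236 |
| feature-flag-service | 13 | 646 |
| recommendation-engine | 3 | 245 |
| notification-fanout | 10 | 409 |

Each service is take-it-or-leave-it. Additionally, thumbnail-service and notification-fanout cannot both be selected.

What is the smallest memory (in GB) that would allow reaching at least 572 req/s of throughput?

Need the lightest bundle worth ≥ 572.
Taking session-store + recommendation-engine gives 572 (≥ 572) for 7 GB.
Below 7 GB the best achievable stays under 572.

7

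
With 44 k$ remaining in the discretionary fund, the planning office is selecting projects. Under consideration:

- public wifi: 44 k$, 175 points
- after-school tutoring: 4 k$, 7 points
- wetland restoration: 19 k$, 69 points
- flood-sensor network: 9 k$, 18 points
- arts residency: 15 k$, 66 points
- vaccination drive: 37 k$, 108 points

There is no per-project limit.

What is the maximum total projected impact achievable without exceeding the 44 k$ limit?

175

Greedy by ratio would take after-school tutoring + flood-sensor network + 2×arts residency: 43 k$ used, total 157.
The 43 k$ tied up in after-school tutoring and flood-sensor network and 2×arts residency is better spent on public wifi — total rises to 175 (44 k$).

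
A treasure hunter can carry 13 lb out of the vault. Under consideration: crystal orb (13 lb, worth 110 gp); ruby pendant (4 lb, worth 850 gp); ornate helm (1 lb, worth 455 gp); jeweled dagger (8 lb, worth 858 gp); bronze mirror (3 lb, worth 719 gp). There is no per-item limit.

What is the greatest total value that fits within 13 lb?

5915

Ranking by ratio (value/lb): ornate helm 455.00, bronze mirror 239.67, ruby pendant 212.50.
13×ornate helm uses 13 of the 13 lb and totals 5915.
Nothing else within 13 lb beats 5915.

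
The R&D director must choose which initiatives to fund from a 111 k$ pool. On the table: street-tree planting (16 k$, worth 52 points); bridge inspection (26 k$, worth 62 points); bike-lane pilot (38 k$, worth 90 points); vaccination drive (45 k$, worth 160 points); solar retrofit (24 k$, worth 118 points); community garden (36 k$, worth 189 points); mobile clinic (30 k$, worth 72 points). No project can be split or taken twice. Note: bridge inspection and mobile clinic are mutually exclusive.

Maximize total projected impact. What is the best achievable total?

467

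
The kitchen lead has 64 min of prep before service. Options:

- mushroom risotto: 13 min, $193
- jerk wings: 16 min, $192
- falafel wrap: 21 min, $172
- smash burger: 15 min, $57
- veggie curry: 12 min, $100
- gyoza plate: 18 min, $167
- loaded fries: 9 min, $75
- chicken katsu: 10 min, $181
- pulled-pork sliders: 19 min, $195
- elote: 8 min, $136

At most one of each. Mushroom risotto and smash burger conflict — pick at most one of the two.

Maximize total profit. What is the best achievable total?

805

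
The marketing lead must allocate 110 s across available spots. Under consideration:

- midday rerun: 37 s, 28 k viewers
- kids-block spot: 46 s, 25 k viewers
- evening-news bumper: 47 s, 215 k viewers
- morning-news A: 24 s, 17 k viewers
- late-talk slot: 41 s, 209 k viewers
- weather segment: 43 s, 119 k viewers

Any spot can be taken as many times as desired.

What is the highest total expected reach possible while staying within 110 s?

435

Best packing: morning-news A + 2×late-talk slot — 106 s, 435 total.
Nothing else within 110 s beats 435.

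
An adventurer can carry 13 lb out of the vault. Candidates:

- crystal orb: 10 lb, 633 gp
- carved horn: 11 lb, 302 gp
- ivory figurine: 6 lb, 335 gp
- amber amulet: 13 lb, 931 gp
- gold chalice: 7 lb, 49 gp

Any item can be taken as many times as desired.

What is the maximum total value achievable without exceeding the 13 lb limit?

By value per lb: amber amulet 71.62, crystal orb 63.30, ivory figurine 55.83 lead.
Best packing: amber amulet — 13 lb, 931 total.
That's the maximum — no swap from here does better than 931.

931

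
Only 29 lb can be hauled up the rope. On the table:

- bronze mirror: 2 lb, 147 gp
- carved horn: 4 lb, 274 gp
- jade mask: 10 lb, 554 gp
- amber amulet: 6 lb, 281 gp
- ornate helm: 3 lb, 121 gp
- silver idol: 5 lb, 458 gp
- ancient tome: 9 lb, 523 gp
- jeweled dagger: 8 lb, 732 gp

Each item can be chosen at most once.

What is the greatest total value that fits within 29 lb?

2165

Ranking by ratio (value/lb): silver idol 91.60, jeweled dagger 91.50, bronze mirror 73.50, carved horn 68.50.
Filling by ratio: bronze mirror + carved horn + silver idol + ancient tome + jeweled dagger for 2134, with 1 lb left unused.
Dropping ancient tome frees 9 lb; slotting in jade mask (10 lb) lifts the total to 2165 at 29 lb.
Runner-up bronze mirror + carved horn + silver idol + ancient tome + jeweled dagger tops out at 2134.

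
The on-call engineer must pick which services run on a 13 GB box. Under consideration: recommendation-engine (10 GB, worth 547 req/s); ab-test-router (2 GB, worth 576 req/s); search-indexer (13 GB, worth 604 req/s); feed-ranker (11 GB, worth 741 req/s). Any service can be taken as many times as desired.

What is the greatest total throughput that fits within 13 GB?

6×ab-test-router uses 12 of the 13 GB and totals 3456.
That's the maximum — no swap from here does better than 3456.

3456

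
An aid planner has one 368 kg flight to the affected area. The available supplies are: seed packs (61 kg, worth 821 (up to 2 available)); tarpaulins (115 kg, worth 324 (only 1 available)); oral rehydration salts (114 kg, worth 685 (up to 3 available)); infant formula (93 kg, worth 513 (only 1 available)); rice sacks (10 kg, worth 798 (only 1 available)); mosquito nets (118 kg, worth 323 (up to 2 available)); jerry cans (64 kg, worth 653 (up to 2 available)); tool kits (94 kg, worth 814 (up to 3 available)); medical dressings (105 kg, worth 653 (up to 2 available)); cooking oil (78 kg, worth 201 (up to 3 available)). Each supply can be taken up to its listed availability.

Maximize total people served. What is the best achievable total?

Density check — rice sacks 79.80, seed packs 13.46, jerry cans 10.20 are the best per kg.
Taking 2×seed packs + rice sacks + 2×jerry cans + tool kits: 354 kg used, 4560 in people served.

4560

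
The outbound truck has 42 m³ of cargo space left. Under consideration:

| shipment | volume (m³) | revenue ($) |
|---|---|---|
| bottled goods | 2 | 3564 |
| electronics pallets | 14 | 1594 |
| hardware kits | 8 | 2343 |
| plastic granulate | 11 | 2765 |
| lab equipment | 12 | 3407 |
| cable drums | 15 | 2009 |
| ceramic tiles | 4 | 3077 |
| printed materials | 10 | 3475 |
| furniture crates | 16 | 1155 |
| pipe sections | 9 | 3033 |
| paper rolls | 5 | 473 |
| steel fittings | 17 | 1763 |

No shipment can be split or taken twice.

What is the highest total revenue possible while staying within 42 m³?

17029

Density check — bottled goods 1782.00, ceramic tiles 769.25, printed materials 347.50 are the best per m³.
The ratio heuristic lands on bottled goods + hardware kits + ceramic tiles + printed materials + pipe sections + paper rolls (15965) but leaves 4 m³ idle.
Dropping hardware kits frees 8 m³; slotting in lab equipment (12 m³) lifts the total to 17029 at 42 m³.
Next best is bottled goods + lab equipment + ceramic tiles + printed materials + pipe sections at 16556 (37 m³) — short by 473.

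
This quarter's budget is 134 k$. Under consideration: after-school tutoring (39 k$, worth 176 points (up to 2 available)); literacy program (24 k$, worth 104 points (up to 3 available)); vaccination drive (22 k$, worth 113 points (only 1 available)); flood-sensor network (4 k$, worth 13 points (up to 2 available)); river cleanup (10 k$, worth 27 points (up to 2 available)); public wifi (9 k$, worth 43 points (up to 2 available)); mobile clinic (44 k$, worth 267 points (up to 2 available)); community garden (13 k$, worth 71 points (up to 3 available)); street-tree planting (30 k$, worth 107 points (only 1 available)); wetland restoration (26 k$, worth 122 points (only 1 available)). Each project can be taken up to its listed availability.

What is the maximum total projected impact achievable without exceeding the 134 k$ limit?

762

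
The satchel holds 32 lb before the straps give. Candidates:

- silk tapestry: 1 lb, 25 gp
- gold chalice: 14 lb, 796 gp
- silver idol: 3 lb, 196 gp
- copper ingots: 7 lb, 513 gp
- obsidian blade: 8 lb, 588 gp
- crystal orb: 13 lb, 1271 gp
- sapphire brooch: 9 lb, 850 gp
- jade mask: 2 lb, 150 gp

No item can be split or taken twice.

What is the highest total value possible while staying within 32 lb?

2859

By value per lb: crystal orb 97.77, sapphire brooch 94.44, jade mask 75.00 lead.
Obsidian blade + crystal orb + sapphire brooch + jade mask uses 32 of the 32 lb and totals 2859.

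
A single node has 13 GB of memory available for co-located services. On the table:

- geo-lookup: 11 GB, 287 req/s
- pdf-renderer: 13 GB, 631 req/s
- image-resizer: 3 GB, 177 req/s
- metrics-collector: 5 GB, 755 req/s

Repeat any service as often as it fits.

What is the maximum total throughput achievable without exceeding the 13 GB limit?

Best packing: image-resizer + 2×metrics-collector — 13 GB, 1687 total.
Every other selection either busts 13 GB or fails to beat 1687.

1687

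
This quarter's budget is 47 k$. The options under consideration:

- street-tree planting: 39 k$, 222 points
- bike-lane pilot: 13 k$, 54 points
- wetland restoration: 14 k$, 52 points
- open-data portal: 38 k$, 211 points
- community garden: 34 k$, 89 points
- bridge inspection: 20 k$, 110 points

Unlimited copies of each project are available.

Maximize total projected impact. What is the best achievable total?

222

By projected impact per k$: street-tree planting 5.69, open-data portal 5.55, bridge inspection 5.50 lead.
Street-tree planting uses 39 of the 47 k$ and totals 222.
Nothing else within 47 k$ beats 222.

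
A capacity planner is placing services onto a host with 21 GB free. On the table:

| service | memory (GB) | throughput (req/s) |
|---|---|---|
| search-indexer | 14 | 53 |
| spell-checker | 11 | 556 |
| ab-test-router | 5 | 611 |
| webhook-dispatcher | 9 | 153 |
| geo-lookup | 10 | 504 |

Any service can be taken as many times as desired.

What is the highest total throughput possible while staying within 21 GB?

2444

Best packing: 4×ab-test-router — 20 GB, 2444 total.
No other feasible combination exceeds 2444.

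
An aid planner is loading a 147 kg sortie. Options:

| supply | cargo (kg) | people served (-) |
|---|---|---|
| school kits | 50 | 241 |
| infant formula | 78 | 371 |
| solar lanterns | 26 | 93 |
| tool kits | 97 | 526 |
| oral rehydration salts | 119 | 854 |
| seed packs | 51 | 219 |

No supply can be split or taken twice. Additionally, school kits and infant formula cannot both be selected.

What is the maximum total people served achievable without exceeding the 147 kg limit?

947

Ranking by ratio (people served/kg): oral rehydration salts 7.18, tool kits 5.42, school kits 4.82, infant formula 4.76.
Solar lanterns + oral rehydration salts uses 145 of the 147 kg and totals 947.
Runner-up oral rehydration salts tops out at 854.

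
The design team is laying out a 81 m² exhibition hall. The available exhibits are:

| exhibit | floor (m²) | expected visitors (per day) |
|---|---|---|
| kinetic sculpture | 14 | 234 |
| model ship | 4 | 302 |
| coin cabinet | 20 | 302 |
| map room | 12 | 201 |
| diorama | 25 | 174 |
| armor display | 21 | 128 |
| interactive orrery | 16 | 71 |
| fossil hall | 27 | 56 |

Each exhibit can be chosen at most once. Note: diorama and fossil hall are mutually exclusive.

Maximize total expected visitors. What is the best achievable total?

1213

The ratio ordering already packs tightly: kinetic sculpture + model ship + coin cabinet + map room + diorama, 75 m², 1213.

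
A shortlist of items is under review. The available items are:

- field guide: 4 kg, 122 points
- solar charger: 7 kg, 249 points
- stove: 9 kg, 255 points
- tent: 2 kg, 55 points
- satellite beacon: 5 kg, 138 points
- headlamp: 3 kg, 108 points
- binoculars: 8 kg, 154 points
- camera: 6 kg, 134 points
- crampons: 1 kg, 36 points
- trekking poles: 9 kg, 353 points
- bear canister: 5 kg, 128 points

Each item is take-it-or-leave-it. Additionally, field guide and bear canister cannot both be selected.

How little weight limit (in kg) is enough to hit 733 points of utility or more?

20

Look for the lowest-weight combination reaching 733.
solar charger + headlamp + crampons + trekking poles reaches 746 using 20 kg.
No combination under 20 kg hits 733.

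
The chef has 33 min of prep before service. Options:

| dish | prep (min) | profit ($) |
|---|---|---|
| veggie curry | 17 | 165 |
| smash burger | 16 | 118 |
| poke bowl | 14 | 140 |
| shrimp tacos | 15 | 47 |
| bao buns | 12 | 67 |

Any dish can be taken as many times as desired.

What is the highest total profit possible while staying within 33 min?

Filling by ratio: 2×poke bowl for 280, with 5 min left unused.
The 14 min tied up in poke bowl is better spent on veggie curry — total rises to 305 (31 min).
That's the maximum — no swap from here does better than 305.

305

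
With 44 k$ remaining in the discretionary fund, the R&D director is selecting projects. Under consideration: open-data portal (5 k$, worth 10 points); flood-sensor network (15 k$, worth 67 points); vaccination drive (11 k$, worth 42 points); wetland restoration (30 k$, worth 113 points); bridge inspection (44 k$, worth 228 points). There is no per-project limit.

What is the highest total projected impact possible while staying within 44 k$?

228

Taking bridge inspection: 44 k$ used, 228 in projected impact.
Nothing else within 44 k$ beats 228.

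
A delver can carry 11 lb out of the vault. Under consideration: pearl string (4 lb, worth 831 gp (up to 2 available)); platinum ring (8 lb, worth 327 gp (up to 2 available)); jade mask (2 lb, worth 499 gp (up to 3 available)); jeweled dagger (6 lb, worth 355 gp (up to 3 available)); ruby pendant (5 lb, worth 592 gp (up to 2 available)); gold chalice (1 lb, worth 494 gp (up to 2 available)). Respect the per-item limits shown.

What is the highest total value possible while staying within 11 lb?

Ranking by ratio (value/lb): gold chalice 494.00, jade mask 249.50, pearl string 207.75, ruby pendant 118.40.
Greedy by ratio would take 3×jade mask + 2×gold chalice: 8 lb used, total 2485.
The 1 lb tied up in gold chalice is better spent on pearl string — total rises to 2822 (11 lb).

2822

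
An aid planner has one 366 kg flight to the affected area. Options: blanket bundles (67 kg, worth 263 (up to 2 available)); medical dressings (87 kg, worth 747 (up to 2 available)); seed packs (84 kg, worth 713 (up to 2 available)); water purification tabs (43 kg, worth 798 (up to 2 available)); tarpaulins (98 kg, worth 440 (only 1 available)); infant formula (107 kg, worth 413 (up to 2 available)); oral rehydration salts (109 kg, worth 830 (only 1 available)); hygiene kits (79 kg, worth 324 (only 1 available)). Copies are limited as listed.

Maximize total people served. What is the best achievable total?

3886

By people served per kg: water purification tabs 18.56, medical dressings 8.59, seed packs 8.49, oral rehydration salts 7.61 lead.
The ratio heuristic lands on 2×medical dressings + seed packs + 2×water purification tabs (3803) but leaves 22 kg idle.
Replace medical dressings with oral rehydration salts: the trade gains 83 net, giving 3886 at 366 kg.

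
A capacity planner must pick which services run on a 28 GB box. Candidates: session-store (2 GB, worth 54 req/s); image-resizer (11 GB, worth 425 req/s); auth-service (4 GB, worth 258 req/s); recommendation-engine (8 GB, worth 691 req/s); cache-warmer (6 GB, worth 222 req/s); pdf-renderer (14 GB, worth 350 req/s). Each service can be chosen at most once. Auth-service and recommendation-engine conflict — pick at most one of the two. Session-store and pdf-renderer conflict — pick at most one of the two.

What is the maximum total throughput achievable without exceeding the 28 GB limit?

Best packing: session-store + image-resizer + recommendation-engine + cache-warmer — 27 GB, 1392 total.
Runner-up image-resizer + recommendation-engine + cache-warmer tops out at 1338.

1392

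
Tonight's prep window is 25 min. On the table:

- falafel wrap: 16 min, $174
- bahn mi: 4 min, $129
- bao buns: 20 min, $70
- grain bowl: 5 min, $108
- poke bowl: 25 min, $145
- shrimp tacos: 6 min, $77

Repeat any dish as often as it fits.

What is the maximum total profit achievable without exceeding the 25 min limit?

774

Ranking by ratio (profit/min): bahn mi 32.25, grain bowl 21.60, shrimp tacos 12.83.
6×bahn mi uses 24 of the 25 min and totals 774.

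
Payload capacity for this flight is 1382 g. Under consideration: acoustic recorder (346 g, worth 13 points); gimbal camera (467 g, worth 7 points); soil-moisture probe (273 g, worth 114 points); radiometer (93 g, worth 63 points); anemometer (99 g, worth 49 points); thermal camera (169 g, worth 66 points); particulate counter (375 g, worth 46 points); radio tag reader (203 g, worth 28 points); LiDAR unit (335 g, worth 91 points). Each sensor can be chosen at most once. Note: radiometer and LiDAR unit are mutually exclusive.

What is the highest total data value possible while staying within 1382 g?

366

By data value per g: radiometer 0.68, anemometer 0.49, soil-moisture probe 0.42 lead.
Soil-moisture probe + radiometer + anemometer + thermal camera + particulate counter + radio tag reader uses 1212 of the 1382 g and totals 366.
That's the maximum — no feasible swap from here does better than 366.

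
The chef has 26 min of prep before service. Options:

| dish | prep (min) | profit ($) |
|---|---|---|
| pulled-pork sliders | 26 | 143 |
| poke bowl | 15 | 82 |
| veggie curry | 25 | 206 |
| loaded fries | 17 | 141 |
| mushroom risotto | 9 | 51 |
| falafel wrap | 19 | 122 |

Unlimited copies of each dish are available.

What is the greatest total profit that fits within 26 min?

206

A density-first pass picks loaded fries + mushroom risotto — 192 at 26 min.
Dropping loaded fries and mushroom risotto frees 26 min; slotting in veggie curry (25 min) lifts the total to 206 at 25 min.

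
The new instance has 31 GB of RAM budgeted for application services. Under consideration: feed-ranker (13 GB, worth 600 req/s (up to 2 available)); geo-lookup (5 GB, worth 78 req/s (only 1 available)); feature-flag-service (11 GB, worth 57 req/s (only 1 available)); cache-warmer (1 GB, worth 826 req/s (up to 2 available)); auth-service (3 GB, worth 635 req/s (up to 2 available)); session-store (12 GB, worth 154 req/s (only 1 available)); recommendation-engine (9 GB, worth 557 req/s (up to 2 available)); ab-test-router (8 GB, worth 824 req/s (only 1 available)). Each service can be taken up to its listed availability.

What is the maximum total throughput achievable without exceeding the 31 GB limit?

The ratio ordering already packs tightly: geo-lookup + 2×cache-warmer + 2×auth-service + recommendation-engine + ab-test-router, 30 GB, 4381.
Every other selection either busts 31 GB or exceeds an availability limit or fails to beat 4381.

4381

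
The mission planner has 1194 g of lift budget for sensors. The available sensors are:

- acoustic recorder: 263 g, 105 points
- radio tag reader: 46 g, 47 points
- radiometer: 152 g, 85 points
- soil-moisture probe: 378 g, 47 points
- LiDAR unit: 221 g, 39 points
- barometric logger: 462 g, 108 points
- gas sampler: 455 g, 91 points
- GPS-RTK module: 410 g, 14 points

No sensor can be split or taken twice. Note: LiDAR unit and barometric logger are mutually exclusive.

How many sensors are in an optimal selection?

5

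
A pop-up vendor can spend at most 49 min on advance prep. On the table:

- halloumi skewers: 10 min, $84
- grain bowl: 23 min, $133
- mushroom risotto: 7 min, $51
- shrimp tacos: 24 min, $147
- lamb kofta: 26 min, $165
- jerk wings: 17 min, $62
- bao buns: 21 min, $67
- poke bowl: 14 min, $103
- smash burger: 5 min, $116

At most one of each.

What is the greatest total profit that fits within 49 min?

416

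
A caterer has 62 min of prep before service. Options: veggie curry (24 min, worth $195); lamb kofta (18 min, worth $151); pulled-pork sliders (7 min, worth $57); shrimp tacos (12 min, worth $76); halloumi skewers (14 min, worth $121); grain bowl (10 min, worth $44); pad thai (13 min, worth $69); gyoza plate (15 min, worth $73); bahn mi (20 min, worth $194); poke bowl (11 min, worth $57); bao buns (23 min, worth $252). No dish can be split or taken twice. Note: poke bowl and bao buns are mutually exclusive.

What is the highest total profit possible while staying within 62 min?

Filling by ratio: halloumi skewers + bahn mi + bao buns for 567, with 5 min left unused.
Replace halloumi skewers with lamb kofta: the trade gains 30 net, giving 597 at 61 min.

597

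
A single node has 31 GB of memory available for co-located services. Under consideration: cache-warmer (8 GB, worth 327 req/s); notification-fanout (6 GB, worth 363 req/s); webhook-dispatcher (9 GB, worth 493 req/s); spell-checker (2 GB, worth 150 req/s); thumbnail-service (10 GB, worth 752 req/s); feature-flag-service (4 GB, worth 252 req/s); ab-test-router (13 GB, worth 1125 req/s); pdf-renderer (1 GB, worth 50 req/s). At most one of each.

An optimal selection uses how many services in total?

4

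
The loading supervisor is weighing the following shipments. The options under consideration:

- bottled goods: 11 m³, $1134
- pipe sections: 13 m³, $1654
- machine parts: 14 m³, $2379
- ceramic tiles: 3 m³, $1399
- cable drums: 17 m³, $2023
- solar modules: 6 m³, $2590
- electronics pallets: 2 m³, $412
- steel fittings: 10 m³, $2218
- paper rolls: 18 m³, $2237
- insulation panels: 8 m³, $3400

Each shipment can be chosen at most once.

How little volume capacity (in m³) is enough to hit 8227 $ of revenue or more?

Need the lightest bundle worth ≥ 8227.
solar modules + electronics pallets + steel fittings + insulation panels: 8620 revenue at 26 m³.
Below 26 m³ the best achievable stays under 8227.

26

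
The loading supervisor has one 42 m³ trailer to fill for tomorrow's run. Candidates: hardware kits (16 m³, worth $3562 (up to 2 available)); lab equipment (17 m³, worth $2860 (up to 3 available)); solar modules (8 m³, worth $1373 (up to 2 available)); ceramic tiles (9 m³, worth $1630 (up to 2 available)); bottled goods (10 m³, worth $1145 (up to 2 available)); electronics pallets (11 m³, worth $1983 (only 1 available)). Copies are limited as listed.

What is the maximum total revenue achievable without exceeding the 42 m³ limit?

8754

2×hardware kits + ceramic tiles uses 41 of the 42 m³ and totals 8754.
Nothing else within 42 m³ beats 8754.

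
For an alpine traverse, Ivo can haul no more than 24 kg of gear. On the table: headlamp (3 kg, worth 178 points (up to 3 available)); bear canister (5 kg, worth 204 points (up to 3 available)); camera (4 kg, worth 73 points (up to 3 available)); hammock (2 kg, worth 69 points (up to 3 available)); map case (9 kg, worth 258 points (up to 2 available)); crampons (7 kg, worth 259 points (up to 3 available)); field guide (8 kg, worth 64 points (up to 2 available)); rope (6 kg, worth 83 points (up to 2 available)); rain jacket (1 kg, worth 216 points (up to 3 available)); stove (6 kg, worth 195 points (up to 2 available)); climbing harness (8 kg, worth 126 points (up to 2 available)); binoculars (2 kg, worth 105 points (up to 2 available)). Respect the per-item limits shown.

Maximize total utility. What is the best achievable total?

1695

Filling by ratio: 3×headlamp + bear canister + hammock + 3×rain jacket + 2×binoculars for 1665, with 1 kg left unused.
The 4 kg tied up in hammock and binoculars is better spent on bear canister — total rises to 1695 (24 kg).
That's the maximum — no swap from here does better than 1695.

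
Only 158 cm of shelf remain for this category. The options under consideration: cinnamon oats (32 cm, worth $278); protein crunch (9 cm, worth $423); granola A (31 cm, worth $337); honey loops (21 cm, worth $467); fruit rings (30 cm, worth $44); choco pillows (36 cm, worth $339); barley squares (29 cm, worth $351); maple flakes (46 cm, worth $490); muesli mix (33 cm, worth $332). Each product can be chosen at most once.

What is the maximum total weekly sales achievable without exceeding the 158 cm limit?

2195

A density-first pass picks protein crunch + granola A + honey loops + barley squares + maple flakes — 2068 at 136 cm.
Replace maple flakes with cinnamon oats + choco pillows: the trade gains 127 net, giving 2195 at 158 cm.
An exhaustive check of the 512 subsets confirms 2195.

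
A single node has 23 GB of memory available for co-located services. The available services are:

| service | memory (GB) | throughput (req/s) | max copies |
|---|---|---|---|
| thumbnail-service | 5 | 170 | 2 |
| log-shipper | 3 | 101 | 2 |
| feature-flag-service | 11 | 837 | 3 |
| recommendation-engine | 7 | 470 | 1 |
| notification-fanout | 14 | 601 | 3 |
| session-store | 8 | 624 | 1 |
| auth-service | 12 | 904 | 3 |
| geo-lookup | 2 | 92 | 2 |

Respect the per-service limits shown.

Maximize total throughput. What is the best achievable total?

By throughput per GB: session-store 78.00, feature-flag-service 76.09, auth-service 75.33, recommendation-engine 67.14 lead.
Taking the top-ratio services first gives feature-flag-service + session-store + 2×geo-lookup for 1645 (23 GB).
Dropping session-store and 2×geo-lookup frees 12 GB; slotting in auth-service (12 GB) lifts the total to 1741 at 23 GB.
That's the maximum — no swap from here does better than 1741.

1741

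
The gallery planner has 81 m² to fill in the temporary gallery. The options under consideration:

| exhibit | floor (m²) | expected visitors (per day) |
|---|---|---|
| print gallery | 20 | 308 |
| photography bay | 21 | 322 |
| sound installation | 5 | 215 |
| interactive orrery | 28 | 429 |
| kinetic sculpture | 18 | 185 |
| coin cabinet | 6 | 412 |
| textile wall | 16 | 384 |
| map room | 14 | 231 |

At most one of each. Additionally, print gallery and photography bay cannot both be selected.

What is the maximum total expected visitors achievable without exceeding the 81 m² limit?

A density-first pass picks print gallery + sound installation + kinetic sculpture + coin cabinet + textile wall + map room — 1735 at 79 m².
But photography bay + sound installation + interactive orrery + coin cabinet + textile wall fits in 76 m² and reaches 1762.

1762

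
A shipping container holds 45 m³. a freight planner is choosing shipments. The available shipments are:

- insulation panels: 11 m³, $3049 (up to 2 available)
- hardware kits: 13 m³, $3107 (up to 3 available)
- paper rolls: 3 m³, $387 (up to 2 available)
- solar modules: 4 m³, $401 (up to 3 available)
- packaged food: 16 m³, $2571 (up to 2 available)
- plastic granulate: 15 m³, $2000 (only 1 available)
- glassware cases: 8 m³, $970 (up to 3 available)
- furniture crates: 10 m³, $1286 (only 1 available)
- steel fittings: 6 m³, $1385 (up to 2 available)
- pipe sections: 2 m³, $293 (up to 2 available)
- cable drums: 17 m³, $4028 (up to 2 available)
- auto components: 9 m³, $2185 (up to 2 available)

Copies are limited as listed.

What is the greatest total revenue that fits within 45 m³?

11511

Taking the top-ratio shipments first gives 2×insulation panels + 2×pipe sections + 2×auto components for 11054 (44 m³).
Dropping 2×pipe sections and 2×auto components frees 22 m³; slotting in steel fittings + cable drums (23 m³) lifts the total to 11511 at 45 m³.
Every other selection either busts 45 m³ or exceeds an availability limit or fails to beat 11511.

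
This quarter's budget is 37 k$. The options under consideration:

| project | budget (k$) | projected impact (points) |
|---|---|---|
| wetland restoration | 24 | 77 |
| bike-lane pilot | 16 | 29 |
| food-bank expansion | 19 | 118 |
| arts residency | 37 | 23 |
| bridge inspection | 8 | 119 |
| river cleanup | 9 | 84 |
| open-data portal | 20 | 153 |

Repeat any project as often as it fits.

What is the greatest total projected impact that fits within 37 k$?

476

Best packing: 4×bridge inspection — 32 k$, 476 total.
The spare 5 k$ is too small for any remaining project, and no exchange beats 476.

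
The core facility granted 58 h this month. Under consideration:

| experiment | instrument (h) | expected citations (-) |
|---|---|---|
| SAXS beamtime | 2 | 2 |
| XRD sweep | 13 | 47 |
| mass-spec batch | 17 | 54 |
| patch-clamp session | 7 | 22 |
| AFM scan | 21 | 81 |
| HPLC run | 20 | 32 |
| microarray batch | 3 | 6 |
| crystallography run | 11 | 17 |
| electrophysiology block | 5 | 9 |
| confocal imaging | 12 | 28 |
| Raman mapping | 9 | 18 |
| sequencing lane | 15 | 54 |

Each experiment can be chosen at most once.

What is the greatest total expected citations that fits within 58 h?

Ranking by ratio (expected citations/h): AFM scan 3.86, XRD sweep 3.62, sequencing lane 3.60.
Taking SAXS beamtime + XRD sweep + patch-clamp session + AFM scan + sequencing lane: 58 h used, 206 in expected citations.
The closest alternative, XRD sweep + mass-spec batch + patch-clamp session + AFM scan, reaches only 204.

206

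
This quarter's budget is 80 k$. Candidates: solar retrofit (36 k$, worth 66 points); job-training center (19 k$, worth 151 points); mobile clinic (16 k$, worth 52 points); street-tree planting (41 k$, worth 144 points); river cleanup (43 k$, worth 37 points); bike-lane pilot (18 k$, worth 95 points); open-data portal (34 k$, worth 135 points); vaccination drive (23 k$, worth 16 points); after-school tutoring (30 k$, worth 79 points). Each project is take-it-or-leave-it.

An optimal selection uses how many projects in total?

Best achievable projected impact is 390.
One optimal bundle: job-training center + street-tree planting + bike-lane pilot (78 k$).
Every optimal selection uses 3 projects.

3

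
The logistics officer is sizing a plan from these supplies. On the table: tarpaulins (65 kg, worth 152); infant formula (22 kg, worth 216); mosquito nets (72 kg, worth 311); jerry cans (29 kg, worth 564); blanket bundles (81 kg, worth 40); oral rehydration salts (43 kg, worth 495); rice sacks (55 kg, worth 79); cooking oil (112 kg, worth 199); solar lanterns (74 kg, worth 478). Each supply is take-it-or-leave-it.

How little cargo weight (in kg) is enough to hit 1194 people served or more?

94

Look for the lowest-cargo combination reaching 1194.
Taking infant formula + jerry cans + oral rehydration salts gives 1275 (≥ 1194) for 94 kg.
Any bundle with less than 94 kg falls short of 1194.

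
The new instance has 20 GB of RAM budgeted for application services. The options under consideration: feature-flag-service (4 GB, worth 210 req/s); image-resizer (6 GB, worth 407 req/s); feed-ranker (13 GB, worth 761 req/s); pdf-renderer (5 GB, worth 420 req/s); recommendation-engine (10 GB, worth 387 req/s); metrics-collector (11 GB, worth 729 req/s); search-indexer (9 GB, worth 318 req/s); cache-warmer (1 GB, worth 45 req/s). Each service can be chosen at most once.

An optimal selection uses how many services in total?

The maximum throughput within 20 GB is 1359.
One optimal bundle: feature-flag-service + pdf-renderer + metrics-collector (20 GB).
All optima have 3 services.

3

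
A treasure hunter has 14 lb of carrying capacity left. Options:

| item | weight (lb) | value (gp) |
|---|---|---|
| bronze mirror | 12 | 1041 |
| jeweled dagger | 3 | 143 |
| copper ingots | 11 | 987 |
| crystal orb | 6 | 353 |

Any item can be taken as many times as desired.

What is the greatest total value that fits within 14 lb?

Best packing: jeweled dagger + copper ingots — 14 lb, 1130 total.

1130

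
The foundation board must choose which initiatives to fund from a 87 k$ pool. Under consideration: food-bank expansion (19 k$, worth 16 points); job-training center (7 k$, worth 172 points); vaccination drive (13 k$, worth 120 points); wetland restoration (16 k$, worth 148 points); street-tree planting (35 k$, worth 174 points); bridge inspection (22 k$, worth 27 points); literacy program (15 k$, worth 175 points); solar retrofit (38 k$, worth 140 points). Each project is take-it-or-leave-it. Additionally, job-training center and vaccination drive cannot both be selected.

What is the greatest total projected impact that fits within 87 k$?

669

Ranking by ratio (projected impact/k$): job-training center 24.57, literacy program 11.67, wetland restoration 9.25, vaccination drive 9.23.
Taking job-training center + wetland restoration + street-tree planting + literacy program: 73 k$ used, 669 in projected impact.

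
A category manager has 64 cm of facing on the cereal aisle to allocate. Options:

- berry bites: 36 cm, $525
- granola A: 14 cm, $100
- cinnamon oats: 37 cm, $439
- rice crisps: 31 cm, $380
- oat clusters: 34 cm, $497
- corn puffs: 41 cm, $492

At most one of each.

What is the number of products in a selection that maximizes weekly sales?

The maximum weekly sales within 64 cm is 625.
For example berry bites + granola A achieves it, using 50 cm.
Any selection reaching 625 contains exactly 2 products.

2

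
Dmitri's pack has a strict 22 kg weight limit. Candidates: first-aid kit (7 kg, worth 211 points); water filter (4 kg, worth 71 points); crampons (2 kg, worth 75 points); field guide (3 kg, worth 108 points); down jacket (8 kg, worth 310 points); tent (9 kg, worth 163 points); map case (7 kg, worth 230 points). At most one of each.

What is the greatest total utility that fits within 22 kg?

751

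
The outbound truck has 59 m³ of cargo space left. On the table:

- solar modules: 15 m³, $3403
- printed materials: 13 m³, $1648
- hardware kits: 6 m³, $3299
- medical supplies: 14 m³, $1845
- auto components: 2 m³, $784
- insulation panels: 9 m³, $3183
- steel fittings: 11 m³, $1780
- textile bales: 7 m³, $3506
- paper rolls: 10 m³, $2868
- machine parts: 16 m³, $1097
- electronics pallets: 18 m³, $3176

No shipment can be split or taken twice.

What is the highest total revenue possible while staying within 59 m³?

Filling by ratio: solar modules + hardware kits + auto components + insulation panels + textile bales + paper rolls for 17043, with 10 m³ left unused.
The 2 m³ tied up in auto components is better spent on steel fittings — total rises to 18039 (58 m³).
The closest alternative, solar modules + hardware kits + auto components + insulation panels + textile bales + electronics pallets, reaches only 17351.

18039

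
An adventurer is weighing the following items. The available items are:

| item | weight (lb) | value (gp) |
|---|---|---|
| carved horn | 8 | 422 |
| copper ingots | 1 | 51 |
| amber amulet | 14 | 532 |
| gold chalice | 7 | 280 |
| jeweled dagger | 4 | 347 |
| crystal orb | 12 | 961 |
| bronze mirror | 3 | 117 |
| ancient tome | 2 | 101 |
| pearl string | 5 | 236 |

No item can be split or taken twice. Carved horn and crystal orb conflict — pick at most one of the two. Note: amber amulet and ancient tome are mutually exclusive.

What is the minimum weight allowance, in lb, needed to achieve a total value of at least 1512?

Look for the lowest-weight combination reaching 1512.
Taking jeweled dagger + crystal orb + bronze mirror + ancient tome gives 1526 (≥ 1512) for 21 lb.
Any bundle with less than 21 lb falls short of 1512.

21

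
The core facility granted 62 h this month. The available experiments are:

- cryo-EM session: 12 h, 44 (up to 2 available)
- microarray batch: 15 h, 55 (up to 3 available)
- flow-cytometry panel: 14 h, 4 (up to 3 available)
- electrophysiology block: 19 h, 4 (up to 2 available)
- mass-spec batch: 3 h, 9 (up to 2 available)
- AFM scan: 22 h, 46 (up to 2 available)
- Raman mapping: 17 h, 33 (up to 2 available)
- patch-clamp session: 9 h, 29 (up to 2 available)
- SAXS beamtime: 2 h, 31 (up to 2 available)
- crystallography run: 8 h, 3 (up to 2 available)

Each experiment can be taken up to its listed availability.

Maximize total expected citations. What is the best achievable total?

271

A density-first pass picks 2×cryo-EM session + 2×microarray batch + mass-spec batch + 2×SAXS beamtime — 269 at 61 h.
Replace cryo-EM session and mass-spec batch with microarray batch: the trade gains 2 net, giving 271 at 61 h.
Nothing else within 62 h beats 271.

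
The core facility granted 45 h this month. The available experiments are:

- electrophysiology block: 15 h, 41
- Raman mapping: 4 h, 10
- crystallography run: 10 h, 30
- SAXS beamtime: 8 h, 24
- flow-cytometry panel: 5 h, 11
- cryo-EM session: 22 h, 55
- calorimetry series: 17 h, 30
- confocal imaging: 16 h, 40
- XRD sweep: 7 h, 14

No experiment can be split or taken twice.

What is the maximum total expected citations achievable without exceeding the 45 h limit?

121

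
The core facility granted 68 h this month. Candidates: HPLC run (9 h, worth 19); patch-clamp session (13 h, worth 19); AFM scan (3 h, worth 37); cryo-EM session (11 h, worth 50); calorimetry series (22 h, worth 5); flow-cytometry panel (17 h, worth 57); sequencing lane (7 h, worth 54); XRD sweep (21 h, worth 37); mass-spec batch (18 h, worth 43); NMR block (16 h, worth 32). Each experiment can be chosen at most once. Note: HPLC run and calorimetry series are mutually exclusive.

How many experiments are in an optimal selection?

6

The maximum expected citations within 68 h is 260.
For example HPLC run + AFM scan + cryo-EM session + flow-cytometry panel + sequencing lane + mass-spec batch achieves it, using 65 h.
All optima have 6 experiments.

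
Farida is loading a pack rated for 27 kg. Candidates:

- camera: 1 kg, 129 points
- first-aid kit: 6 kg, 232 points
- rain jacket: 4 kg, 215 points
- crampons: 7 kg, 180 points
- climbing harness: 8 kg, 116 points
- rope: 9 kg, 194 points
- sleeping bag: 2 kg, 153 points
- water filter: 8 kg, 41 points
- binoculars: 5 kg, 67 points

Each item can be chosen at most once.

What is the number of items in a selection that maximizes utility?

Optimal total is 990.
camera + first-aid kit + rain jacket + rope + sleeping bag + binoculars hits 990 at 27 kg.
Every optimal selection uses 6 items.

6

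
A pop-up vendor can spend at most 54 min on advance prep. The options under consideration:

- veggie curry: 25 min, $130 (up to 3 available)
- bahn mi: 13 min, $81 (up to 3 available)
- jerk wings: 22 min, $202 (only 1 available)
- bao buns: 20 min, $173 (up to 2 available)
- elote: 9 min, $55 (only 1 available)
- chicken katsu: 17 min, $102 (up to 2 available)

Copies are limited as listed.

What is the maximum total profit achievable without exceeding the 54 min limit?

430

Ranking by ratio (profit/min): jerk wings 9.18, bao buns 8.65, bahn mi 6.23, elote 6.11.
Jerk wings + bao buns + elote uses 51 of the 54 min and totals 430.
That's the maximum — no swap from here does better than 430.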